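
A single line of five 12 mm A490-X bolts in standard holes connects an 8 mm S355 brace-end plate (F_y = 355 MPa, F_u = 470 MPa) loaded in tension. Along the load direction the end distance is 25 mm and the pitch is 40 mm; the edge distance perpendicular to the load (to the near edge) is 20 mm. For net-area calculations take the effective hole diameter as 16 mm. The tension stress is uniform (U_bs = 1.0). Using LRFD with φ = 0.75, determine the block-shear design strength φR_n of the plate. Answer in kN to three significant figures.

225 kN

Shear plane L_v = 25 + 4·40 = 185 mm; A_gv = 185 × 8 = 1480 mm².
A_nv = (185 − 4.5·16) × 8 = 904 mm².
A_nt = (20 − 0.5·16) × 8 = 96 mm².
0.6 F_u A_nv = 254.9 kN; 0.6 F_y A_gv = 315.2 kN → shear rupture governs the shear term.
R_n = 254.9 + 1.0 × 470 × 96 / 1000 = 300 kN.
Design strength φR_n = 0.75 × 300 = 225 kN.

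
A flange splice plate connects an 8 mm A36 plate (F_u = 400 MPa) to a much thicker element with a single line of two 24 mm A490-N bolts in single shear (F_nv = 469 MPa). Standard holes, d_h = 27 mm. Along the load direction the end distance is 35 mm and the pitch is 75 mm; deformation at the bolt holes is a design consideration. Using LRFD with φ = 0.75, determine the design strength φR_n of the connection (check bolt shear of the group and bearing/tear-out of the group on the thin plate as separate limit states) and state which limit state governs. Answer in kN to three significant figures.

Bolt shear: A_b = π·24²/4 = 452.4 mm²; R_n = 469 × 452.4 × 2 × 1 / 1000 = 424.3 kN → 0.75 × 424.3 = 318 kN.
Bearing (1.2 l_c t F_u ≤ 2.4 d t F_u): upper limit = 2.4·24·8·400 / 1000 = 184.3 kN.
  Edge l_c = 35 − 27/2 = 21.5 → r_n = 82.56 kN; interior l_c = 75 − 27 = 48 → r_n = 184.3 kN.
  R_n,bearing = 1·82.56 + 1·184.3 = 266.9 kN → 0.75 × 266.9 = 200 kN.
Bearing governs: 200 kN.

200 kN (bearing governs)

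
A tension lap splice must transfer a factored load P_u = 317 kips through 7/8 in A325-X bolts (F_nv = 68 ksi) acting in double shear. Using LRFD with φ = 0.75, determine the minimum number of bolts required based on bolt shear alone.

A_b = π·0.875²/4 = 0.6013 in².
Per-bolt design strength φR_n = 0.75 × 68 × 0.6013 × 2 = 61.33 kips.
n ≥ 317 / 61.33 = 5.168 → use 6 bolts.

6 bolts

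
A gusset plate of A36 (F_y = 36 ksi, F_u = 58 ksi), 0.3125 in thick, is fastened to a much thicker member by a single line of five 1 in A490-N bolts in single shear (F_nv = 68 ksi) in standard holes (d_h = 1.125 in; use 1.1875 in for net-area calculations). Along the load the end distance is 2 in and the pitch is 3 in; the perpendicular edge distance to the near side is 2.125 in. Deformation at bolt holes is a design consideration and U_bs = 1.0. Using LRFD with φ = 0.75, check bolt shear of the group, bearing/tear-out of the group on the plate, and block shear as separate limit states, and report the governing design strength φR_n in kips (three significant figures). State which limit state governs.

91.4 kips (block shear governs)

Bolt shear: A_b = π·1²/4 = 0.7854 in²; R_n = 68 × 0.7854 × 5 × 1 = 267 kips → 0.75 × 267 = 200 kips.
Bearing: edge l_c = 1.438, r_n = 31.27 kips; interior l_c = 1.875, r_n = 40.78 kips; R_n = 31.27 + 4·40.78 = 194.4 kips → 146 kips.
Block shear: A_gv = 4.375, A_nv = 2.705, A_nt = 0.4785 in²; R_n = min(0.6F_uA_nv, 0.6F_yA_gv) + U_bs·F_u·A_nt = 121.9 kips → 91.4 kips.
Block shear governs: 91.4 kips.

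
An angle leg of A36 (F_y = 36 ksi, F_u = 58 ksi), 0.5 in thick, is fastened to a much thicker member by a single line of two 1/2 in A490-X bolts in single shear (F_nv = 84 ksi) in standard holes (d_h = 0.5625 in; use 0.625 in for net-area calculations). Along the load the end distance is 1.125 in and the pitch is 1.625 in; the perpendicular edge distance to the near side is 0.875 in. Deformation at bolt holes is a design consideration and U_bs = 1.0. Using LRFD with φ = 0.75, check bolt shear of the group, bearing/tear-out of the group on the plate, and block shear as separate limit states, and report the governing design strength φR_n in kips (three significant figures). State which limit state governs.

Bolt shear: A_b = π·0.5²/4 = 0.1963 in²; R_n = 84 × 0.1963 × 2 × 1 = 32.99 kips → 0.75 × 32.99 = 24.7 kips.
Bearing: edge l_c = 0.8438, r_n = 29.36 kips; interior l_c = 1.062, r_n = 34.8 kips; R_n = 29.36 + 1·34.8 = 64.16 kips → 48.1 kips.
Block shear: A_gv = 1.375, A_nv = 0.9062, A_nt = 0.2812 in²; R_n = min(0.6F_uA_nv, 0.6F_yA_gv) + U_bs·F_u·A_nt = 46.01 kips → 34.5 kips.
Bolt shear governs: 24.7 kips.

24.7 kips (bolt shear governs)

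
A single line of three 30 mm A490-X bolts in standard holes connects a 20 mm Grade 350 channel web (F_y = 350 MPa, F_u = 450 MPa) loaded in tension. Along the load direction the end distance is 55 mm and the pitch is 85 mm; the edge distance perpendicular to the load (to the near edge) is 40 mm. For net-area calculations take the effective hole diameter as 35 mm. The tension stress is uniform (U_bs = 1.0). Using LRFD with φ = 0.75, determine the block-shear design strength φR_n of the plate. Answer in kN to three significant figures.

Shear plane L_v = 55 + 2·85 = 225 mm; A_gv = 225 × 20 = 4500 mm².
A_nv = (225 − 2.5·35) × 20 = 2750 mm².
A_nt = (40 − 0.5·35) × 20 = 450 mm².
0.6 F_u A_nv = 742.5 kN; 0.6 F_y A_gv = 945 kN → shear rupture governs the shear term.
R_n = 742.5 + 1.0 × 450 × 450 / 1000 = 945 kN.
Design strength φR_n = 0.75 × 945 = 709 kN.

709 kN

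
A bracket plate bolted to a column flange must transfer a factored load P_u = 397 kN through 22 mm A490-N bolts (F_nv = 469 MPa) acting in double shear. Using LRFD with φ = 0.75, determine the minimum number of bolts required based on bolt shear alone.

2 bolts

A_b = π·22²/4 = 380.1 mm².
Per-bolt design strength φR_n = 0.75 × 469 × 380.1 × 2 / 1000 = 267.4 kN.
n ≥ 397 / 267.4 = 1.485 → use 2 bolts.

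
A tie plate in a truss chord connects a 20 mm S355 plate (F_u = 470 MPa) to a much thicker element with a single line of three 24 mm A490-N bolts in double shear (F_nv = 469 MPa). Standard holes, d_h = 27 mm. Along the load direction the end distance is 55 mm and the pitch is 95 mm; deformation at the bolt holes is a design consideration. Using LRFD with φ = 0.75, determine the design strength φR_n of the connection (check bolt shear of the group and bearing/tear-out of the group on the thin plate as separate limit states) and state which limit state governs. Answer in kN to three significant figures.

955 kN (bolt shear governs)

Bolt shear: A_b = π·24²/4 = 452.4 mm²; R_n = 469 × 452.4 × 3 × 2 / 1000 = 1273 kN → 0.75 × 1273 = 955 kN.
Bearing (1.2 l_c t F_u ≤ 2.4 d t F_u): upper limit = 2.4·24·20·470 / 1000 = 541.4 kN.
  Edge l_c = 55 − 27/2 = 41.5 → r_n = 468.1 kN; interior l_c = 95 − 27 = 68 → r_n = 541.4 kN.
  R_n,bearing = 1·468.1 + 2·541.4 = 1551 kN → 0.75 × 1551 = 1160 kN.
Bolt shear governs: 955 kN.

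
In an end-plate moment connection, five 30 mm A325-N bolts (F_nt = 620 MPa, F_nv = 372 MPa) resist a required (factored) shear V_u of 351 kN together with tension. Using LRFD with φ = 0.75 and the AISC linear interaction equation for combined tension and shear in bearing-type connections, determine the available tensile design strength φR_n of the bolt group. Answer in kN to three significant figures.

A_b = π·30²/4 = 706.9 mm²; f_rv = 351 × 1000 / (5 × 706.9) = 99.31 MPa.
F'_nt = 1.3 F_nt − (F_nt / φF_nv) f_rv = 1.3·620 − (620/(0.75·372))·99.31 = 585.3 MPa, capped at F_nt → F'_nt = 585.3 MPa.
R_n = F'_nt · A_b · n = 585.3 × 706.9 × 5 / 1000 = 2069 kN.
Design strength φR_n = 0.75 × 2069 = 1550 kN.

1550 kN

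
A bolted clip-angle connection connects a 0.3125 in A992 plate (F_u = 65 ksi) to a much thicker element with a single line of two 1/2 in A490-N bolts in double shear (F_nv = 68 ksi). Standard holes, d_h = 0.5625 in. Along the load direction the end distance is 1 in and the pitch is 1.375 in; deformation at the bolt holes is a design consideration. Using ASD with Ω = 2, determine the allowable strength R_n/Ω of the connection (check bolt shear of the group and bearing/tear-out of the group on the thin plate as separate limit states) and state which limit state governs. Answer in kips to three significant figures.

18.7 kips (bearing governs)

Bolt shear: A_b = π·0.5²/4 = 0.1963 in²; R_n = 68 × 0.1963 × 2 × 2 = 53.41 kips → 53.41 / 2 = 26.7 kips.
Bearing (1.2 l_c t F_u ≤ 2.4 d t F_u): upper limit = 2.4·0.5·0.3125·65 = 24.38 kips.
  Edge l_c = 1 − 0.5625/2 = 0.7188 → r_n = 17.52 kips; interior l_c = 1.375 − 0.5625 = 0.8125 → r_n = 19.8 kips.
  R_n,bearing = 1·17.52 + 1·19.8 = 37.32 kips → 37.32 / 2 = 18.7 kips.
Bearing governs: 18.7 kips.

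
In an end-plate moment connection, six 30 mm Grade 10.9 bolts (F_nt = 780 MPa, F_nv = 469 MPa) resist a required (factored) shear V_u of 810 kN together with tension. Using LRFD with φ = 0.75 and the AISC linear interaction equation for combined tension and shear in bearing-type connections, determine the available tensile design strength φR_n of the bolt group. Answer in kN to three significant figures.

1880 kN

A_b = π·30²/4 = 706.9 mm²; f_rv = 810 × 1000 / (6 × 706.9) = 191 MPa.
F'_nt = 1.3 F_nt − (F_nt / φF_nv) f_rv = 1.3·780 − (780/(0.75·469))·191 = 590.5 MPa, capped at F_nt → F'_nt = 590.5 MPa.
R_n = F'_nt · A_b · n = 590.5 × 706.9 × 6 / 1000 = 2504 kN.
Design strength φR_n = 0.75 × 2504 = 1880 kN.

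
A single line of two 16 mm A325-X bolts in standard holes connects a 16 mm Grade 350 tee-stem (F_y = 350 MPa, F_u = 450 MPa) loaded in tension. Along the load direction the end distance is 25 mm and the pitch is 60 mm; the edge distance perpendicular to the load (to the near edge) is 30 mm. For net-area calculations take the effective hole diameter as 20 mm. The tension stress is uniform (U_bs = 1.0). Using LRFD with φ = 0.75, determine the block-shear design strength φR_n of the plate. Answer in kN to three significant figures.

Shear plane L_v = 25 + 1·60 = 85 mm; A_gv = 85 × 16 = 1360 mm².
A_nv = (85 − 1.5·20) × 16 = 880 mm².
A_nt = (30 − 0.5·20) × 16 = 320 mm².
0.6 F_u A_nv = 237.6 kN; 0.6 F_y A_gv = 285.6 kN → shear rupture governs the shear term.
R_n = 237.6 + 1.0 × 450 × 320 / 1000 = 381.6 kN.
Design strength φR_n = 0.75 × 381.6 = 286 kN.

286 kN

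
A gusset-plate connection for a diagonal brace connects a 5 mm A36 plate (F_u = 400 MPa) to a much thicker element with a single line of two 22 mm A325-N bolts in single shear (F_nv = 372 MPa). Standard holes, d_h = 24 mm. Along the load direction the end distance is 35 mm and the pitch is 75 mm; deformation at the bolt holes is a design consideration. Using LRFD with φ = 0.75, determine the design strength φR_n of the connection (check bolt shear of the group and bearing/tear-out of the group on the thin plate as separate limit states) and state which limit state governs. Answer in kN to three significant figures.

121 kN (bearing governs)

Bolt shear: A_b = π·22²/4 = 380.1 mm²; R_n = 372 × 380.1 × 2 × 1 / 1000 = 282.8 kN → 0.75 × 282.8 = 212 kN.
Bearing (1.2 l_c t F_u ≤ 2.4 d t F_u): upper limit = 2.4·22·5·400 / 1000 = 105.6 kN.
  Edge l_c = 35 − 24/2 = 23 → r_n = 55.2 kN; interior l_c = 75 − 24 = 51 → r_n = 105.6 kN.
  R_n,bearing = 1·55.2 + 1·105.6 = 160.8 kN → 0.75 × 160.8 = 121 kN.
Bearing governs: 121 kN.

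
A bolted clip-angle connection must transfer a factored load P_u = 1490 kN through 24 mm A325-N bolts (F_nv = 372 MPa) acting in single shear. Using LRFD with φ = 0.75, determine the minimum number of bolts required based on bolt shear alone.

A_b = π·24²/4 = 452.4 mm².
Per-bolt design strength φR_n = 0.75 × 372 × 452.4 × 1 / 1000 = 126.2 kN.
n ≥ 1490 / 126.2 = 11.81 → use 12 bolts.

12 bolts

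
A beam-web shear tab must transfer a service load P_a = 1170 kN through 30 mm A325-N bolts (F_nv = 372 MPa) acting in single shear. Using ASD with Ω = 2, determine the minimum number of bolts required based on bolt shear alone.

A_b = π·30²/4 = 706.9 mm².
Per-bolt allowable strength R_n/Ω = 372 × 706.9 × 1 / 1000 / 2 = 131.5 kN.
n ≥ 1170 / 131.5 = 8.899 → use 9 bolts.

9 bolts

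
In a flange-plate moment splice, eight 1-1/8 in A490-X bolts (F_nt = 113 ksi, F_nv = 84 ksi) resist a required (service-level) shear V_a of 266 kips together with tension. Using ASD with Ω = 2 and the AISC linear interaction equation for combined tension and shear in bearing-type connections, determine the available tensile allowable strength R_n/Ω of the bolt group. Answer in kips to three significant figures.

226 kips

A_b = π·1.125²/4 = 0.994 in²; f_rv = 266 / (8 × 0.994) = 33.45 ksi.
F'_nt = 1.3 F_nt − (Ω F_nt / F_nv) f_rv = 1.3·113 − (2·113/84)·33.45 = 56.9 ksi, capped at F_nt → F'_nt = 56.9 ksi.
R_n = F'_nt · A_b · n = 56.9 × 0.994 × 8 = 452.5 kips.
Allowable strength R_n/Ω = 452.5 / 2 = 226 kips.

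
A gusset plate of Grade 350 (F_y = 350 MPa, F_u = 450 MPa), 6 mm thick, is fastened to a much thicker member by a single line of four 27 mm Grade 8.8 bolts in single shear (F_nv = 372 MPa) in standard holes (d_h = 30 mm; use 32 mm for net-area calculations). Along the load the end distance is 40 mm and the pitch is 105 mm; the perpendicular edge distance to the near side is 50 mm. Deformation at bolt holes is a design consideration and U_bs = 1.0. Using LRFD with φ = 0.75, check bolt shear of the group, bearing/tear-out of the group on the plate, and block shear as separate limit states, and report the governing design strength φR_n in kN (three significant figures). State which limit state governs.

364 kN (block shear governs)

Bolt shear: A_b = π·27²/4 = 572.6 mm²; R_n = 372 × 572.6 × 4 × 1 / 1000 = 852 kN → 0.75 × 852 = 639 kN.
Bearing: edge l_c = 25, r_n = 81 kN; interior l_c = 75, r_n = 175 kN; R_n = 81 + 3·175 = 605.9 kN → 454 kN.
Block shear: A_gv = 2130, A_nv = 1458, A_nt = 204 mm²; R_n = min(0.6F_uA_nv, 0.6F_yA_gv) + U_bs·F_u·A_nt = 485.5 kN → 364 kN.
Block shear governs: 364 kN.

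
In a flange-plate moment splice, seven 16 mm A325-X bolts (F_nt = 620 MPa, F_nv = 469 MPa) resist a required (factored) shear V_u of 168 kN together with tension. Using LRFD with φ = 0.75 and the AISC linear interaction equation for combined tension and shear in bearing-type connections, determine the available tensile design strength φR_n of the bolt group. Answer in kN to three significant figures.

629 kN

A_b = π·16²/4 = 201.1 mm²; f_rv = 168 × 1000 / (7 × 201.1) = 119.4 MPa.
F'_nt = 1.3 F_nt − (F_nt / φF_nv) f_rv = 1.3·620 − (620/(0.75·469))·119.4 = 595.6 MPa, capped at F_nt → F'_nt = 595.6 MPa.
R_n = F'_nt · A_b · n = 595.6 × 201.1 × 7 / 1000 = 838.3 kN.
Design strength φR_n = 0.75 × 838.3 = 629 kN.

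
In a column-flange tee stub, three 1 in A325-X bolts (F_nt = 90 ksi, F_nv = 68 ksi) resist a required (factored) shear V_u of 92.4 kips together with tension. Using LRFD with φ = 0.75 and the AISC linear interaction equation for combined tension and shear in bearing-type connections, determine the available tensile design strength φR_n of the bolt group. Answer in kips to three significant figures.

A_b = π·1²/4 = 0.7854 in²; f_rv = 92.4 / (3 × 0.7854) = 39.22 ksi.
F'_nt = 1.3 F_nt − (F_nt / φF_nv) f_rv = 1.3·90 − (90/(0.75·68))·39.22 = 47.8 ksi, capped at F_nt → F'_nt = 47.8 ksi.
R_n = F'_nt · A_b · n = 47.8 × 0.7854 × 3 = 112.6 kips.
Design strength φR_n = 0.75 × 112.6 = 84.5 kips.

84.5 kips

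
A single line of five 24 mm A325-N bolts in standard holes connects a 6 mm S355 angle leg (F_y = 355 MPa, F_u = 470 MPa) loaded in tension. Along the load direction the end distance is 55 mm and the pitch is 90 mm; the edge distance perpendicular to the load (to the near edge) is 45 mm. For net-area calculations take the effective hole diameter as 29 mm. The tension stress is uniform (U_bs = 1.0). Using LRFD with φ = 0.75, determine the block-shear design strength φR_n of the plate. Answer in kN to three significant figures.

426 kN

Shear plane L_v = 55 + 4·90 = 415 mm; A_gv = 415 × 6 = 2490 mm².
A_nv = (415 − 4.5·29) × 6 = 1707 mm².
A_nt = (45 − 0.5·29) × 6 = 183 mm².
0.6 F_u A_nv = 481.4 kN; 0.6 F_y A_gv = 530.4 kN → shear rupture governs the shear term.
R_n = 481.4 + 1.0 × 470 × 183 / 1000 = 567.4 kN.
Design strength φR_n = 0.75 × 567.4 = 426 kN.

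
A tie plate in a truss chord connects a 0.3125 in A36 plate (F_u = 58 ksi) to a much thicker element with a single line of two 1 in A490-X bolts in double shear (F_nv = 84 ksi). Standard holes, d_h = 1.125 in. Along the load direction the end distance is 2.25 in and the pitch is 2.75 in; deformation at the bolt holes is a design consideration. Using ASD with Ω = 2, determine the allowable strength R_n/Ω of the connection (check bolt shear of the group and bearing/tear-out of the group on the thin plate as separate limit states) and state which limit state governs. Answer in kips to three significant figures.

Bolt shear: A_b = π·1²/4 = 0.7854 in²; R_n = 84 × 0.7854 × 2 × 2 = 263.9 kips → 263.9 / 2 = 132 kips.
Bearing (1.2 l_c t F_u ≤ 2.4 d t F_u): upper limit = 2.4·1·0.3125·58 = 43.5 kips.
  Edge l_c = 2.25 − 1.125/2 = 1.688 → r_n = 36.7 kips; interior l_c = 2.75 − 1.125 = 1.625 → r_n = 35.34 kips.
  R_n,bearing = 1·36.7 + 1·35.34 = 72.05 kips → 72.05 / 2 = 36 kips.
Bearing governs: 36 kips.

36 kips (bearing governs)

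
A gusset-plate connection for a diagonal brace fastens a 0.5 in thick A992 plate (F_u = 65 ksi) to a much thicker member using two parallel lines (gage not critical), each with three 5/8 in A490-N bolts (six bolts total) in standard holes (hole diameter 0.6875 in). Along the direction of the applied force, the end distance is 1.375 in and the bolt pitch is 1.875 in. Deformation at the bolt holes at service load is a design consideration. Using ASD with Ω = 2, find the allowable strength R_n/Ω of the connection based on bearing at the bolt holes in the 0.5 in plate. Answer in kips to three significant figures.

133 kips

Per bolt r_n = 1.2 l_c t F_u ≤ 2.4 d t F_u; upper limit = 2.4 × 0.625 × 0.5 × 65 = 48.75 kips.
Edge bolt: l_c = 1.375 − 0.6875/2 = 1.031 in → 1.2 × 1.031 × 0.5 × 65 = 40.22 → r_n = 40.22 kips.
Interior bolts: l_c = 1.875 − 0.6875 = 1.188 in → 1.2 × 1.188 × 0.5 × 65 = 46.31 → r_n = 46.31 kips.
R_n = 2 × 40.22 + 4 × 46.31 = 265.7 kips.
Allowable strength R_n/Ω = 265.7 / 2 = 133 kips.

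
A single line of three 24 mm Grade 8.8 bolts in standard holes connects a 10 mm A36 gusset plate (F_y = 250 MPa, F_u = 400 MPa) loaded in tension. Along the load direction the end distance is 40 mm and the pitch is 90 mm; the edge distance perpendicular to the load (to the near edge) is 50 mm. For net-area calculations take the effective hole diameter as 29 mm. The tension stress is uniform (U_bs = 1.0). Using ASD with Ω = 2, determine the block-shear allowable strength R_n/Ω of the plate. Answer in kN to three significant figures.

Shear plane L_v = 40 + 2·90 = 220 mm; A_gv = 220 × 10 = 2200 mm².
A_nv = (220 − 2.5·29) × 10 = 1475 mm².
A_nt = (50 − 0.5·29) × 10 = 355 mm².
0.6 F_u A_nv = 354 kN; 0.6 F_y A_gv = 330 kN → shear yielding governs the shear term.
R_n = 330 + 1.0 × 400 × 355 / 1000 = 472 kN.
Allowable strength R_n/Ω = 472 / 2 = 236 kN.

236 kN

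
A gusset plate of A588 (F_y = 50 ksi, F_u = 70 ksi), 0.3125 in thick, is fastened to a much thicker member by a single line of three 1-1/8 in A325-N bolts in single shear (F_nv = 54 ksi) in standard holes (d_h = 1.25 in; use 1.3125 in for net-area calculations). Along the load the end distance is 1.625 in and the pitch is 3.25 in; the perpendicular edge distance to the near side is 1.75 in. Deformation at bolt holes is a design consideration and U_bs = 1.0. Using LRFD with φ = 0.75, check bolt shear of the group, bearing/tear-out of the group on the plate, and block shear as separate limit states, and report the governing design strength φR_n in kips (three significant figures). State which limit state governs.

Bolt shear: A_b = π·1.125²/4 = 0.994 in²; R_n = 54 × 0.994 × 3 × 1 = 161 kips → 0.75 × 161 = 121 kips.
Bearing: edge l_c = 1, r_n = 26.25 kips; interior l_c = 2, r_n = 52.5 kips; R_n = 26.25 + 2·52.5 = 131.2 kips → 98.4 kips.
Block shear: A_gv = 2.539, A_nv = 1.514, A_nt = 0.3418 in²; R_n = min(0.6F_uA_nv, 0.6F_yA_gv) + U_bs·F_u·A_nt = 87.5 kips → 65.6 kips.
Block shear governs: 65.6 kips.

65.6 kips (block shear governs)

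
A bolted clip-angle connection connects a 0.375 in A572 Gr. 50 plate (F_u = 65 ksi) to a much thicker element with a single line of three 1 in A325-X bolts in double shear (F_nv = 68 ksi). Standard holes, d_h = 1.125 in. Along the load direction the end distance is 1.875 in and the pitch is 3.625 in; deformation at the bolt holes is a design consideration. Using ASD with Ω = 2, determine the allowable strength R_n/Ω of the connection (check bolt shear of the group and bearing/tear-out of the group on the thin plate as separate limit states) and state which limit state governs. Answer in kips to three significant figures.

77.7 kips (bearing governs)

Bolt shear: A_b = π·1²/4 = 0.7854 in²; R_n = 68 × 0.7854 × 3 × 2 = 320.4 kips → 320.4 / 2 = 160 kips.
Bearing (1.2 l_c t F_u ≤ 2.4 d t F_u): upper limit = 2.4·1·0.375·65 = 58.5 kips.
  Edge l_c = 1.875 − 1.125/2 = 1.312 → r_n = 38.39 kips; interior l_c = 3.625 − 1.125 = 2.5 → r_n = 58.5 kips.
  R_n,bearing = 1·38.39 + 2·58.5 = 155.4 kips → 155.4 / 2 = 77.7 kips.
Bearing governs: 77.7 kips.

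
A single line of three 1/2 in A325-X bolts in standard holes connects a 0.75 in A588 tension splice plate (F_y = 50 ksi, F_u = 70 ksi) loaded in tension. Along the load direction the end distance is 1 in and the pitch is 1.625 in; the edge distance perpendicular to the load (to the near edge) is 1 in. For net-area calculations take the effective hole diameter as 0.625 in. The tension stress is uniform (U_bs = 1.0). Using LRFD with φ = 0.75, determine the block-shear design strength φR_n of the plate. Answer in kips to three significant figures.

90.6 kips

Shear plane L_v = 1 + 2·1.625 = 4.25 in; A_gv = 4.25 × 0.75 = 3.188 in².
A_nv = (4.25 − 2.5·0.625) × 0.75 = 2.016 in².
A_nt = (1 − 0.5·0.625) × 0.75 = 0.5156 in².
0.6 F_u A_nv = 84.66 kips; 0.6 F_y A_gv = 95.62 kips → shear rupture governs the shear term.
R_n = 84.66 + 1.0 × 70 × 0.5156 = 120.8 kips.
Design strength φR_n = 0.75 × 120.8 = 90.6 kips.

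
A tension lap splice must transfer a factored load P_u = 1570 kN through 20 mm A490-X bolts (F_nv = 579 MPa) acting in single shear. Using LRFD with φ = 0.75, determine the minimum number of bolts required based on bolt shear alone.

A_b = π·20²/4 = 314.2 mm².
Per-bolt design strength φR_n = 0.75 × 579 × 314.2 × 1 / 1000 = 136.4 kN.
n ≥ 1570 / 136.4 = 11.51 → use 12 bolts.

12 bolts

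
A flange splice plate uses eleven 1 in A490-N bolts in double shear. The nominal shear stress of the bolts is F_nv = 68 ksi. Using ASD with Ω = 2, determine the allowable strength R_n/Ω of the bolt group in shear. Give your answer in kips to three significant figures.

A_b = π × 1² / 4 = 0.7854 in².
R_n = F_nv · A_b · n · n_s = 68 × 0.7854 × 11 × 2 = 1175 kips.
Allowable strength R_n/Ω = 1175 / 2 = 587 kips.

587 kips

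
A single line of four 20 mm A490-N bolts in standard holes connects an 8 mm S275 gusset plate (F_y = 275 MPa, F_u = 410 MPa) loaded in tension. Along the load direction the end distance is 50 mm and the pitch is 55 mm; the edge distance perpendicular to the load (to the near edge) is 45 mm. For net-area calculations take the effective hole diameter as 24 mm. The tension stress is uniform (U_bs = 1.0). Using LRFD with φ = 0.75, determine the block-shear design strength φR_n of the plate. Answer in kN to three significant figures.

275 kN

Shear plane L_v = 50 + 3·55 = 215 mm; A_gv = 215 × 8 = 1720 mm².
A_nv = (215 − 3.5·24) × 8 = 1048 mm².
A_nt = (45 − 0.5·24) × 8 = 264 mm².
0.6 F_u A_nv = 257.8 kN; 0.6 F_y A_gv = 283.8 kN → shear rupture governs the shear term.
R_n = 257.8 + 1.0 × 410 × 264 / 1000 = 366 kN.
Design strength φR_n = 0.75 × 366 = 275 kN.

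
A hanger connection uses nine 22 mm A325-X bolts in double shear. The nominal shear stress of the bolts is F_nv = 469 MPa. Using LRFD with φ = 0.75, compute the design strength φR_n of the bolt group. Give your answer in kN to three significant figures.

2410 kN

A_b = π × 22² / 4 = 380.1 mm².
R_n = F_nv · A_b · n · n_s = 469 × 380.1 × 9 × 2 / 1000 = 3209 kN.
Design strength φR_n = 0.75 × 3209 = 2410 kN.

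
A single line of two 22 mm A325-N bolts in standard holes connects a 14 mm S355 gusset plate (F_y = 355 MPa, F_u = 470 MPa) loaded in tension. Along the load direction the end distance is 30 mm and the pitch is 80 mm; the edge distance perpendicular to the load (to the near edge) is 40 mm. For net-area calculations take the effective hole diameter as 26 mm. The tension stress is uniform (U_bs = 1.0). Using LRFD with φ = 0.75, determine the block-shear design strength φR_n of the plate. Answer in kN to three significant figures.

Shear plane L_v = 30 + 1·80 = 110 mm; A_gv = 110 × 14 = 1540 mm².
A_nv = (110 − 1.5·26) × 14 = 994 mm².
A_nt = (40 − 0.5·26) × 14 = 378 mm².
0.6 F_u A_nv = 280.3 kN; 0.6 F_y A_gv = 328 kN → shear rupture governs the shear term.
R_n = 280.3 + 1.0 × 470 × 378 / 1000 = 458 kN.
Design strength φR_n = 0.75 × 458 = 343 kN.

343 kN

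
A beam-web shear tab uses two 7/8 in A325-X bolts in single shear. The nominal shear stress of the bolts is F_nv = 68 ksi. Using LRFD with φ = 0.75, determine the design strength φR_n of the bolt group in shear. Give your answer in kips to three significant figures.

61.3 kips

A_b = π × 0.875² / 4 = 0.6013 in².
R_n = F_nv · A_b · n · n_s = 68 × 0.6013 × 2 × 1 = 81.78 kips.
Design strength φR_n = 0.75 × 81.78 = 61.3 kips.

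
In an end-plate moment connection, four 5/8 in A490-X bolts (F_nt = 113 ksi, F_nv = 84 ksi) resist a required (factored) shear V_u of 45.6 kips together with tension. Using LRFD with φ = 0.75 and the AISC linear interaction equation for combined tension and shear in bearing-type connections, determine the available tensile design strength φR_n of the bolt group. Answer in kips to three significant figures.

73.9 kips

A_b = π·0.625²/4 = 0.3068 in²; f_rv = 45.6 / (4 × 0.3068) = 37.16 ksi.
F'_nt = 1.3 F_nt − (F_nt / φF_nv) f_rv = 1.3·113 − (113/(0.75·84))·37.16 = 80.25 ksi, capped at F_nt → F'_nt = 80.25 ksi.
R_n = F'_nt · A_b · n = 80.25 × 0.3068 × 4 = 98.48 kips.
Design strength φR_n = 0.75 × 98.48 = 73.9 kips.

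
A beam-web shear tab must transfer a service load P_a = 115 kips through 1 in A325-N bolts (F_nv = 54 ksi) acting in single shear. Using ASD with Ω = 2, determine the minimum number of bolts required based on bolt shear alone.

A_b = π·1²/4 = 0.7854 in².
Per-bolt allowable strength R_n/Ω = 54 × 0.7854 × 1 / 2 = 21.21 kips.
n ≥ 115 / 21.21 = 5.423 → use 6 bolts.

6 bolts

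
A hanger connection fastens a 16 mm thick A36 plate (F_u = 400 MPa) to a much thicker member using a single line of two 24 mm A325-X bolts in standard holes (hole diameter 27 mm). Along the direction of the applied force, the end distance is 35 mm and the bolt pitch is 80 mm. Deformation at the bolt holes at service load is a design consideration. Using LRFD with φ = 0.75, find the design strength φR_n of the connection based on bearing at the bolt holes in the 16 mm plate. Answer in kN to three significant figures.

Per bolt r_n = 1.2 l_c t F_u ≤ 2.4 d t F_u; upper limit = 2.4 × 24 × 16 × 400 / 1000 = 368.6 kN.
Edge bolt: l_c = 35 − 27/2 = 21.5 mm → 1.2 × 21.5 × 16 × 400 / 1000 = 165.1 → r_n = 165.1 kN.
Interior bolts: l_c = 80 − 27 = 53 mm → 1.2 × 53 × 16 × 400 / 1000 = 407 → r_n = 368.6 kN.
R_n = 1 × 165.1 + 1 × 368.6 = 533.8 kN.
Design strength φR_n = 0.75 × 533.8 = 400 kN.

400 kN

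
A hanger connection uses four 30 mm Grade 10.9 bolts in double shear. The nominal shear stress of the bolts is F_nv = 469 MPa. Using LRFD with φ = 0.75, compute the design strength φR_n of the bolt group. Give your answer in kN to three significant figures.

A_b = π × 30² / 4 = 706.9 mm².
R_n = F_nv · A_b · n · n_s = 469 × 706.9 × 4 × 2 / 1000 = 2652 kN.
Design strength φR_n = 0.75 × 2652 = 1990 kN.

1990 kN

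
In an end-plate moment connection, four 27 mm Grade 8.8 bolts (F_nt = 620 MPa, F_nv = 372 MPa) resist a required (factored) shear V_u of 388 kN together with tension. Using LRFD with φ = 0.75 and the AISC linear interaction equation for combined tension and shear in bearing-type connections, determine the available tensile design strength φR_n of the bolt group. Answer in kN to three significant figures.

738 kN

A_b = π·27²/4 = 572.6 mm²; f_rv = 388 × 1000 / (4 × 572.6) = 169.4 MPa.
F'_nt = 1.3 F_nt − (F_nt / φF_nv) f_rv = 1.3·620 − (620/(0.75·372))·169.4 = 429.5 MPa, capped at F_nt → F'_nt = 429.5 MPa.
R_n = F'_nt · A_b · n = 429.5 × 572.6 × 4 / 1000 = 983.7 kN.
Design strength φR_n = 0.75 × 983.7 = 738 kN.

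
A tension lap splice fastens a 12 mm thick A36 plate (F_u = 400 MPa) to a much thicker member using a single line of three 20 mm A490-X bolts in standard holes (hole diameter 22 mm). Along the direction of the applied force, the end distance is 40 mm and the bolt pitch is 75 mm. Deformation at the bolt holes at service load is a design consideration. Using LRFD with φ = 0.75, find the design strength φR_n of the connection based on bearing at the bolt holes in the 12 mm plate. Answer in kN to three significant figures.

471 kN

Per bolt r_n = 1.2 l_c t F_u ≤ 2.4 d t F_u; upper limit = 2.4 × 20 × 12 × 400 / 1000 = 230.4 kN.
Edge bolt: l_c = 40 − 22/2 = 29 mm → 1.2 × 29 × 12 × 400 / 1000 = 167 → r_n = 167 kN.
Interior bolts: l_c = 75 − 22 = 53 mm → 1.2 × 53 × 12 × 400 / 1000 = 305.3 → r_n = 230.4 kN.
R_n = 1 × 167 + 2 × 230.4 = 627.8 kN.
Design strength φR_n = 0.75 × 627.8 = 471 kN.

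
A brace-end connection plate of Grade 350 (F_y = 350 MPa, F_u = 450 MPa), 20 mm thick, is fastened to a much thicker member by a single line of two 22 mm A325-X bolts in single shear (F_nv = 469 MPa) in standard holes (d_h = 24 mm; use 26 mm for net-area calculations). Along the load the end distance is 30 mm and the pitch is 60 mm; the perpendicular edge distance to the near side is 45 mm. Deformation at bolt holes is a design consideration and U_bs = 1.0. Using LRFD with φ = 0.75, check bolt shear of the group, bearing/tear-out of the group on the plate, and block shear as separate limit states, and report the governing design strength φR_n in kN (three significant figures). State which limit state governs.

267 kN (bolt shear governs)

Bolt shear: A_b = π·22²/4 = 380.1 mm²; R_n = 469 × 380.1 × 2 × 1 / 1000 = 356.6 kN → 0.75 × 356.6 = 267 kN.
Bearing: edge l_c = 18, r_n = 194.4 kN; interior l_c = 36, r_n = 388.8 kN; R_n = 194.4 + 1·388.8 = 583.2 kN → 437 kN.
Block shear: A_gv = 1800, A_nv = 1020, A_nt = 640 mm²; R_n = min(0.6F_uA_nv, 0.6F_yA_gv) + U_bs·F_u·A_nt = 563.4 kN → 423 kN.
Bolt shear governs: 267 kN.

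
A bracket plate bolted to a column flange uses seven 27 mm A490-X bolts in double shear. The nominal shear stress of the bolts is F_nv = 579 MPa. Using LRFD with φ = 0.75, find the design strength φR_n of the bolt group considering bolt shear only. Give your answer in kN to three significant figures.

3480 kN

A_b = π × 27² / 4 = 572.6 mm².
R_n = F_nv · A_b · n · n_s = 579 × 572.6 × 7 × 2 / 1000 = 4641 kN.
Design strength φR_n = 0.75 × 4641 = 3480 kN.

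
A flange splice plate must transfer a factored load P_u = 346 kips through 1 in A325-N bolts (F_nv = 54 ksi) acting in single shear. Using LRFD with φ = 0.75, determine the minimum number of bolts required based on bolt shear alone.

11 bolts

A_b = π·1²/4 = 0.7854 in².
Per-bolt design strength φR_n = 0.75 × 54 × 0.7854 × 1 = 31.81 kips.
n ≥ 346 / 31.81 = 10.88 → use 11 bolts.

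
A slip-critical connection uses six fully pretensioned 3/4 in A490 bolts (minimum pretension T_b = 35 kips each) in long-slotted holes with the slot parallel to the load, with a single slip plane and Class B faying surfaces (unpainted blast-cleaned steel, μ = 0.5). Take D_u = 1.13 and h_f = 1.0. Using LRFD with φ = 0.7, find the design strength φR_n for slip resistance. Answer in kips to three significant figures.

83.1 kips

R_n = μ · D_u · h_f · T_b · n_s · n_b = 0.5 × 1.13 × 1.0 × 35 × 1 × 6 = 118.6 kips.
Design strength φR_n = 0.7 × 118.6 = 83.1 kips.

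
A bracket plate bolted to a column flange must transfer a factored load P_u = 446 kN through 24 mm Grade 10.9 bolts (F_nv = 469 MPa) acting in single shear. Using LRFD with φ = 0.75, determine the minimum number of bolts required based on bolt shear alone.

A_b = π·24²/4 = 452.4 mm².
Per-bolt design strength φR_n = 0.75 × 469 × 452.4 × 1 / 1000 = 159.1 kN.
n ≥ 446 / 159.1 = 2.803 → use 3 bolts.

3 bolts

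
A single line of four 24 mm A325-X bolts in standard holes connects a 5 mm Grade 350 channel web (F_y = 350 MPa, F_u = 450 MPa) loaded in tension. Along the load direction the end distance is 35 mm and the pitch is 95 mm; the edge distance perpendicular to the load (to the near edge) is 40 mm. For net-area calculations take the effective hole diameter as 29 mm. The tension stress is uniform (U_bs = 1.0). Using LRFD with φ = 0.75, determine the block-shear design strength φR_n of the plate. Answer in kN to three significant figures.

264 kN

Shear plane L_v = 35 + 3·95 = 320 mm; A_gv = 320 × 5 = 1600 mm².
A_nv = (320 − 3.5·29) × 5 = 1092 mm².
A_nt = (40 − 0.5·29) × 5 = 127.5 mm².
0.6 F_u A_nv = 295 kN; 0.6 F_y A_gv = 336 kN → shear rupture governs the shear term.
R_n = 295 + 1.0 × 450 × 127.5 / 1000 = 352.4 kN.
Design strength φR_n = 0.75 × 352.4 = 264 kN.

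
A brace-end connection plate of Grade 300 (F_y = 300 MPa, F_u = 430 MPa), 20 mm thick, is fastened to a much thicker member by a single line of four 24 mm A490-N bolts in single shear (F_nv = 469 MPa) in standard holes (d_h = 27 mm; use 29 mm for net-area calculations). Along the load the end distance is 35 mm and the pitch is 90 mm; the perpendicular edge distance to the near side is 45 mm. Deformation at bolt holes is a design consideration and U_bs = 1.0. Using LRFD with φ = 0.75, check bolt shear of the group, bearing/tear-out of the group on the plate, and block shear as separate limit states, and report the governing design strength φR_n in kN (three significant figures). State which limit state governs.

637 kN (bolt shear governs)

Bolt shear: A_b = π·24²/4 = 452.4 mm²; R_n = 469 × 452.4 × 4 × 1 / 1000 = 848.7 kN → 0.75 × 848.7 = 637 kN.
Bearing: edge l_c = 21.5, r_n = 221.9 kN; interior l_c = 63, r_n = 495.4 kN; R_n = 221.9 + 3·495.4 = 1708 kN → 1280 kN.
Block shear: A_gv = 6100, A_nv = 4070, A_nt = 610 mm²; R_n = min(0.6F_uA_nv, 0.6F_yA_gv) + U_bs·F_u·A_nt = 1312 kN → 984 kN.
Bolt shear governs: 637 kN.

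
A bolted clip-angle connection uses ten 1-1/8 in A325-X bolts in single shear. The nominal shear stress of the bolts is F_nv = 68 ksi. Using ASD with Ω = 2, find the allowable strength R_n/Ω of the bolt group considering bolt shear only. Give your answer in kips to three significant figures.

338 kips

A_b = π × 1.125² / 4 = 0.994 in².
R_n = F_nv · A_b · n · n_s = 68 × 0.994 × 10 × 1 = 675.9 kips.
Allowable strength R_n/Ω = 675.9 / 2 = 338 kips.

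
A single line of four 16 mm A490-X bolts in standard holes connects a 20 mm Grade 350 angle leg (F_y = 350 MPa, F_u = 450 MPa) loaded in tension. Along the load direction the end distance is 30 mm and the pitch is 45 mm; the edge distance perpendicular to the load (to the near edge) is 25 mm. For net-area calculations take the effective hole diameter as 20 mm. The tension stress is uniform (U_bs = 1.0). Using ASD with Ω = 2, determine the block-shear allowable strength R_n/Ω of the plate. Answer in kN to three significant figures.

324 kN

Shear plane L_v = 30 + 3·45 = 165 mm; A_gv = 165 × 20 = 3300 mm².
A_nv = (165 − 3.5·20) × 20 = 1900 mm².
A_nt = (25 − 0.5·20) × 20 = 300 mm².
0.6 F_u A_nv = 513 kN; 0.6 F_y A_gv = 693 kN → shear rupture governs the shear term.
R_n = 513 + 1.0 × 450 × 300 / 1000 = 648 kN.
Allowable strength R_n/Ω = 648 / 2 = 324 kN.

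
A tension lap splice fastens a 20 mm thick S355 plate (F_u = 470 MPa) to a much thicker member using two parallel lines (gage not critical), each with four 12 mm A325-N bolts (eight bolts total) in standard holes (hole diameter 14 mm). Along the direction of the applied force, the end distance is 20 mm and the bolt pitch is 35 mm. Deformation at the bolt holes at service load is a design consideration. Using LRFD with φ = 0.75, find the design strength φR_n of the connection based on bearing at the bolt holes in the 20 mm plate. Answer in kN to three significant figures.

Per bolt r_n = 1.2 l_c t F_u ≤ 2.4 d t F_u; upper limit = 2.4 × 12 × 20 × 470 / 1000 = 270.7 kN.
Edge bolt: l_c = 20 − 14/2 = 13 mm → 1.2 × 13 × 20 × 470 / 1000 = 146.6 → r_n = 146.6 kN.
Interior bolts: l_c = 35 − 14 = 21 mm → 1.2 × 21 × 20 × 470 / 1000 = 236.9 → r_n = 236.9 kN.
R_n = 2 × 146.6 + 6 × 236.9 = 1715 kN.
Design strength φR_n = 0.75 × 1715 = 1290 kN.

1290 kN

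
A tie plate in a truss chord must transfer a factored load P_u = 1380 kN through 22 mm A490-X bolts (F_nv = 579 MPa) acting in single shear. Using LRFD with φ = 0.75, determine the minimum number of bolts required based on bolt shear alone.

A_b = π·22²/4 = 380.1 mm².
Per-bolt design strength φR_n = 0.75 × 579 × 380.1 × 1 / 1000 = 165.1 kN.
n ≥ 1380 / 165.1 = 8.36 → use 9 bolts.

9 bolts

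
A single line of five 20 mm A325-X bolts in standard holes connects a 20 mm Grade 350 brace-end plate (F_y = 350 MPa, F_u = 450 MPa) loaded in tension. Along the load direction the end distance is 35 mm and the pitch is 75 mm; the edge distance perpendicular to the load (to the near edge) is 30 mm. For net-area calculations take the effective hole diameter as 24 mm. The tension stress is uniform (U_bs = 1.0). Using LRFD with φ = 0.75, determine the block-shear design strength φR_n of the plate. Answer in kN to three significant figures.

Shear plane L_v = 35 + 4·75 = 335 mm; A_gv = 335 × 20 = 6700 mm².
A_nv = (335 − 4.5·24) × 20 = 4540 mm².
A_nt = (30 − 0.5·24) × 20 = 360 mm².
0.6 F_u A_nv = 1226 kN; 0.6 F_y A_gv = 1407 kN → shear rupture governs the shear term.
R_n = 1226 + 1.0 × 450 × 360 / 1000 = 1388 kN.
Design strength φR_n = 0.75 × 1388 = 1040 kN.

1040 kN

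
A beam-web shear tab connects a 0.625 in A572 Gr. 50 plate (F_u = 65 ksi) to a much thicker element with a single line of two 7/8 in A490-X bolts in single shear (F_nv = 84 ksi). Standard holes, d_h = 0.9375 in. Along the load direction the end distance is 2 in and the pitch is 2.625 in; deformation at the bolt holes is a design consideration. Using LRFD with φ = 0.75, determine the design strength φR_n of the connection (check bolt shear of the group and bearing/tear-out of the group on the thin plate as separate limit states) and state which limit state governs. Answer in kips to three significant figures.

75.8 kips (bolt shear governs)

Bolt shear: A_b = π·0.875²/4 = 0.6013 in²; R_n = 84 × 0.6013 × 2 × 1 = 101 kips → 0.75 × 101 = 75.8 kips.
Bearing (1.2 l_c t F_u ≤ 2.4 d t F_u): upper limit = 2.4·0.875·0.625·65 = 85.31 kips.
  Edge l_c = 2 − 0.9375/2 = 1.531 → r_n = 74.65 kips; interior l_c = 2.625 − 0.9375 = 1.688 → r_n = 82.27 kips.
  R_n,bearing = 1·74.65 + 1·82.27 = 156.9 kips → 0.75 × 156.9 = 118 kips.
Bolt shear governs: 75.8 kips.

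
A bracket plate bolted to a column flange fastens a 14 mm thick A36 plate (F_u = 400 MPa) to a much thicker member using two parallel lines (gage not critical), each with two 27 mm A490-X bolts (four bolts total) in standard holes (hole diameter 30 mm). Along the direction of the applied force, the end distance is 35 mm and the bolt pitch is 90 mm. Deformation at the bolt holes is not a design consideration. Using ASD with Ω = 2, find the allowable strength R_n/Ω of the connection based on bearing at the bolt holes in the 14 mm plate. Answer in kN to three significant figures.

622 kN

Per bolt r_n = 1.5 l_c t F_u ≤ 3.0 d t F_u; upper limit = 3.0 × 27 × 14 × 400 / 1000 = 453.6 kN.
Edge bolt: l_c = 35 − 30/2 = 20 mm → 1.5 × 20 × 14 × 400 / 1000 = 168 → r_n = 168 kN.
Interior bolts: l_c = 90 − 30 = 60 mm → 1.5 × 60 × 14 × 400 / 1000 = 504 → r_n = 453.6 kN.
R_n = 2 × 168 + 2 × 453.6 = 1243 kN.
Allowable strength R_n/Ω = 1243 / 2 = 622 kN.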